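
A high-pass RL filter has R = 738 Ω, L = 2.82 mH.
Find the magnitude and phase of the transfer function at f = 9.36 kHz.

Step 1 — Angular frequency: ω = 2π·9360 = 5.881e+04 rad/s.
Step 2 — Transfer function: H(jω) = jωL/(R + jωL).
Step 3 — Numerator jωL = j·165.8; denominator R + jωL = 738 + j165.8.
Step 4 — H = 0.04807 + j0.2139.
Step 5 — Magnitude: |H| = 0.2193 (-13.2 dB); phase: φ = 77.3°.

|H| = 0.2193 (-13.2 dB), φ = 77.3°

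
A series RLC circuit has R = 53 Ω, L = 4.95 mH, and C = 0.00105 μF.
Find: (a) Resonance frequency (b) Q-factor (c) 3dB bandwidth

Step 1 — Resonance: ω₀ = 1/√(LC) = 1/√(0.00495·1.05e-09) = 4.386e+05 rad/s.
Step 2 — f₀ = ω₀/(2π) = 6.981e+04 Hz.
Step 3 — Series Q: Q = ω₀L/R = 4.386e+05·0.00495/53 = 40.97.
Step 4 — Bandwidth: Δω = ω₀/Q = 1.071e+04 rad/s; BW = Δω/(2π) = 1704 Hz.

(a) f₀ = 6.981e+04 Hz  (b) Q = 40.97  (c) BW = 1704 Hz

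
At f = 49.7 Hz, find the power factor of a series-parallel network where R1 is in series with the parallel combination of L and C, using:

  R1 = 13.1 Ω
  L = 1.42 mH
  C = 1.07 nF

Step 1 — Angular frequency: ω = 2π·f = 2π·49.7 = 312.3 rad/s.
Step 2 — Component impedances:
  R1: Z = R = 13.1 Ω
  L: Z = jωL = j·312.3·0.00142 = 0 + j0.4434 Ω
  C: Z = 1/(jωC) = -j/(ω·C) = 0 - j2.993e+06 Ω
Step 3 — Parallel branch: L || C = 1/(1/L + 1/C) = 0 + j0.4434 Ω.
Step 4 — Series with R1: Z_total = R1 + (L || C) = 13.1 + j0.4434 Ω = 13.11∠1.9° Ω.
Step 5 — Power factor: PF = cos(φ) = Re(Z)/|Z| = 13.1/13.108 = 0.9994.
Step 6 — Type: Im(Z) = 0.4434 ⇒ lagging (phase φ = 1.9°).

PF = 0.9994 (lagging, φ = 1.9°)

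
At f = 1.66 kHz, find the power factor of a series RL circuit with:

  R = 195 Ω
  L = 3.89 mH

Step 1 — Angular frequency: ω = 2π·f = 2π·1660 = 1.043e+04 rad/s.
Step 2 — Component impedances:
  R: Z = R = 195 Ω
  L: Z = jωL = j·1.043e+04·0.00389 = 0 + j40.57 Ω
Step 3 — Series combination: Z_total = R + L = 195 + j40.57 Ω = 199.2∠11.8° Ω.
Step 4 — Power factor: PF = cos(φ) = Re(Z)/|Z| = 195/199.18 = 0.979.
Step 5 — Type: Im(Z) = 40.57 ⇒ lagging (phase φ = 11.8°).

PF = 0.979 (lagging, φ = 11.8°)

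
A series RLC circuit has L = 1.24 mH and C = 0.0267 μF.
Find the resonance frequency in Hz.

Step 1 — Resonance condition Im(Z)=0 gives ω₀ = 1/√(LC).
Step 2 — ω₀ = 1/√(0.00124·2.67e-08) = 1.738e+05 rad/s.
Step 3 — f₀ = ω₀/(2π) = 2.766e+04 Hz.

f₀ = 2.766e+04 Hz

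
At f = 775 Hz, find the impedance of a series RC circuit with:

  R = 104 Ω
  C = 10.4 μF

Step 1 — Angular frequency: ω = 2π·f = 2π·775 = 4869 rad/s.
Step 2 — Component impedances:
  R: Z = R = 104 Ω
  C: Z = 1/(jωC) = -j/(ω·C) = 0 - j19.75 Ω
Step 3 — Series combination: Z_total = R + C = 104 - j19.75 Ω = 105.9∠-10.8° Ω.

Z = 104 - j19.75 Ω = 105.9∠-10.8° Ω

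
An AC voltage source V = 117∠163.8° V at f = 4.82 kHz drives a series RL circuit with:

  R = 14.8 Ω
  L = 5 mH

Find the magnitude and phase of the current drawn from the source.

Step 1 — Angular frequency: ω = 2π·f = 2π·4820 = 3.028e+04 rad/s.
Step 2 — Component impedances:
  R: Z = R = 14.8 Ω
  L: Z = jωL = j·3.028e+04·0.005 = 0 + j151.4 Ω
Step 3 — Series combination: Z_total = R + L = 14.8 + j151.4 Ω = 152.1∠84.4° Ω.
Step 4 — Source phasor: V = 117∠163.8° V = -112.4 + j32.64 V.
Step 5 — Ohm's law: I = V / Z_total = (-112.4 + j32.64) / (14.8 + j151.4) = 0.1417 + j0.7558 A.
Step 6 — Convert to polar: |I| = 0.769 A, ∠I = 79.4°.

I = 0.769∠79.4° A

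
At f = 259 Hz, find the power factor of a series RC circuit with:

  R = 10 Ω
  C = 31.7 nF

Step 1 — Angular frequency: ω = 2π·f = 2π·259 = 1627 rad/s.
Step 2 — Component impedances:
  R: Z = R = 10 Ω
  C: Z = 1/(jωC) = -j/(ω·C) = 0 - j1.938e+04 Ω
Step 3 — Series combination: Z_total = R + C = 10 - j1.938e+04 Ω = 1.938e+04∠-90.0° Ω.
Step 4 — Power factor: PF = cos(φ) = Re(Z)/|Z| = 10/19385 = 0.0005159.
Step 5 — Type: Im(Z) = -1.938e+04 ⇒ leading (phase φ = -90.0°).

PF = 0.0005159 (leading, φ = -90.0°)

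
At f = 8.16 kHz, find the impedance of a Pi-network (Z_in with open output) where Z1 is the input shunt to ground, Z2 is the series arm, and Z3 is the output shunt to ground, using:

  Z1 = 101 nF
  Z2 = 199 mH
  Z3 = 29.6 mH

Step 1 — Angular frequency: ω = 2π·f = 2π·8160 = 5.127e+04 rad/s.
Step 2 — Component impedances:
  Z1: Z = 1/(jωC) = -j/(ω·C) = 0 - j193.1 Ω
  Z2: Z = jωL = j·5.127e+04·0.199 = 0 + j1.02e+04 Ω
  Z3: Z = jωL = j·5.127e+04·0.0296 = 0 + j1518 Ω
Step 3 — With open output, the series arm Z2 and the output shunt Z3 appear in series to ground: Z2 + Z3 = 0 + j1.172e+04 Ω.
Step 4 — Parallel with input shunt Z1: Z_in = Z1 || (Z2 + Z3) = 0 - j196.3 Ω = 196.3∠-90.0° Ω.

Z = 0 - j196.3 Ω = 196.3∠-90.0° Ω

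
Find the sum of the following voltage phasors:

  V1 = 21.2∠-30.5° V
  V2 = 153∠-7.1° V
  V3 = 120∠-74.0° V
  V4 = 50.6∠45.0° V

Step 1 — Convert each phasor to rectangular form:
  V1 = 21.2·(cos(-30.5°) + j·sin(-30.5°)) = 18.27 - j10.76 V
  V2 = 153·(cos(-7.1°) + j·sin(-7.1°)) = 151.8 - j18.91 V
  V3 = 120·(cos(-74.0°) + j·sin(-74.0°)) = 33.08 - j115.4 V
  V4 = 50.6·(cos(45.0°) + j·sin(45.0°)) = 35.78 + j35.78 V
Step 2 — Sum components: V_total = 238.9 - j109.2 V.
Step 3 — Convert to polar: |V_total| = 262.7 V, ∠V_total = -24.6°.

V_total = 262.7∠-24.6° V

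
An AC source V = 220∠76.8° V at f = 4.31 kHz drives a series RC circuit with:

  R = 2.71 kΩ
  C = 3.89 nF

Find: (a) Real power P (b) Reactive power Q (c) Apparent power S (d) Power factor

Step 1 — Angular frequency: ω = 2π·f = 2π·4310 = 2.708e+04 rad/s.
Step 2 — Component impedances:
  R: Z = R = 2710 Ω
  C: Z = 1/(jωC) = -j/(ω·C) = 0 - j9493 Ω
Step 3 — Series combination: Z_total = R + C = 2710 - j9493 Ω = 9872∠-74.1° Ω.
Step 4 — Source phasor: V = 220∠76.8° V = 50.24 + j214.2 V.
Step 5 — Current: I = V / Z = -0.01947 + j0.01085 A = 0.02229∠150.9° A.
Step 6 — Complex power: S = V·I* = 1.346 - j4.714 VA.
Step 7 — Real power: P = Re(S) = 1.346 W.
Step 8 — Reactive power: Q = Im(S) = -4.714 VAR.
Step 9 — Apparent power: |S| = 4.903 VA.
Step 10 — Power factor: PF = P/|S| = 0.2745 (leading).

(a) P = 1.346 W  (b) Q = -4.714 VAR  (c) S = 4.903 VA  (d) PF = 0.2745 (leading)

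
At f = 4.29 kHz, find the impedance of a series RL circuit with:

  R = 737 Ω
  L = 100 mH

Step 1 — Angular frequency: ω = 2π·f = 2π·4290 = 2.695e+04 rad/s.
Step 2 — Component impedances:
  R: Z = R = 737 Ω
  L: Z = jωL = j·2.695e+04·0.1 = 0 + j2695 Ω
Step 3 — Series combination: Z_total = R + L = 737 + j2695 Ω = 2794∠74.7° Ω.

Z = 737 + j2695 Ω = 2794∠74.7° Ω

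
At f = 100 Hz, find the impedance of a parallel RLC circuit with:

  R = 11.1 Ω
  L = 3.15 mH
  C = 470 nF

Step 1 — Angular frequency: ω = 2π·f = 2π·100 = 628.3 rad/s.
Step 2 — Component impedances:
  R: Z = R = 11.1 Ω
  L: Z = jωL = j·628.3·0.00315 = 0 + j1.979 Ω
  C: Z = 1/(jωC) = -j/(ω·C) = 0 - j3386 Ω
Step 3 — Parallel combination: 1/Z_total = 1/R + 1/L + 1/C; Z_total = 0.3424 + j1.919 Ω = 1.95∠79.9° Ω.

Z = 0.3424 + j1.919 Ω = 1.95∠79.9° Ω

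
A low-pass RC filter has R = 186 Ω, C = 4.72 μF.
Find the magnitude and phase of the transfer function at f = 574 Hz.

Step 1 — Angular frequency: ω = 2π·574 = 3607 rad/s.
Step 2 — Transfer function: H(jω) = 1/(1 + jωRC).
Step 3 — Denominator: 1 + jωRC = 1 + j·3607·186·4.72e-06 = 1 + j3.166.
Step 4 — H = 0.0907 - j0.2872.
Step 5 — Magnitude: |H| = 0.3012 (-10.4 dB); phase: φ = -72.5°.

|H| = 0.3012 (-10.4 dB), φ = -72.5°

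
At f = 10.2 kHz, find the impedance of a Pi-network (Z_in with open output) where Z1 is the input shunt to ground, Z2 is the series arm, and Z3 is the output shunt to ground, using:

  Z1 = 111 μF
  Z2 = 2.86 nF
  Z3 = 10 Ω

Step 1 — Angular frequency: ω = 2π·f = 2π·1.02e+04 = 6.409e+04 rad/s.
Step 2 — Component impedances:
  Z1: Z = 1/(jωC) = -j/(ω·C) = 0 - j0.1406 Ω
  Z2: Z = 1/(jωC) = -j/(ω·C) = 0 - j5456 Ω
  Z3: Z = R = 10 Ω
Step 3 — With open output, the series arm Z2 and the output shunt Z3 appear in series to ground: Z2 + Z3 = 10 - j5456 Ω.
Step 4 — Parallel with input shunt Z1: Z_in = Z1 || (Z2 + Z3) = 6.638e-09 - j0.1406 Ω = 0.1406∠-90.0° Ω.

Z = 6.638e-09 - j0.1406 Ω = 0.1406∠-90.0° Ω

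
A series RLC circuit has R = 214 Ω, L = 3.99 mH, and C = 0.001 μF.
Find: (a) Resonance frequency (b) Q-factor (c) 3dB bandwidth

Step 1 — Resonance: ω₀ = 1/√(LC) = 1/√(0.00399·1e-09) = 5.006e+05 rad/s.
Step 2 — f₀ = ω₀/(2π) = 7.968e+04 Hz.
Step 3 — Series Q: Q = ω₀L/R = 5.006e+05·0.00399/214 = 9.334.
Step 4 — Bandwidth: Δω = ω₀/Q = 5.363e+04 rad/s; BW = Δω/(2π) = 8536 Hz.

(a) f₀ = 7.968e+04 Hz  (b) Q = 9.334  (c) BW = 8536 Hz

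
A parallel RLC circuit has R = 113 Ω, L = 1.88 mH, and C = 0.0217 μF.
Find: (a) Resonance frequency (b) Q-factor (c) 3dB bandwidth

Step 1 — Resonance: ω₀ = 1/√(LC) = 1/√(0.00188·2.17e-08) = 1.566e+05 rad/s.
Step 2 — f₀ = ω₀/(2π) = 2.492e+04 Hz.
Step 3 — Parallel Q: Q = R/(ω₀L) = 113/(1.566e+05·0.00188) = 0.3839.
Step 4 — Bandwidth: Δω = ω₀/Q = 4.078e+05 rad/s; BW = Δω/(2π) = 6.491e+04 Hz.

(a) f₀ = 2.492e+04 Hz  (b) Q = 0.3839  (c) BW = 6.491e+04 Hz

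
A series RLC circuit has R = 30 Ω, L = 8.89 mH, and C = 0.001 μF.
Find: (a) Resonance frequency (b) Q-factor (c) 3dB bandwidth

Step 1 — Resonance: ω₀ = 1/√(LC) = 1/√(0.00889·1e-09) = 3.354e+05 rad/s.
Step 2 — f₀ = ω₀/(2π) = 5.338e+04 Hz.
Step 3 — Series Q: Q = ω₀L/R = 3.354e+05·0.00889/30 = 99.39.
Step 4 — Bandwidth: Δω = ω₀/Q = 3375 rad/s; BW = Δω/(2π) = 537.1 Hz.

(a) f₀ = 5.338e+04 Hz  (b) Q = 99.39  (c) BW = 537.1 Hz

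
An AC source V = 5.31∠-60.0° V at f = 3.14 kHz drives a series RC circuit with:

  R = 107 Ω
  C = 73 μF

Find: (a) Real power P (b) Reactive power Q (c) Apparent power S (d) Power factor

Step 1 — Angular frequency: ω = 2π·f = 2π·3140 = 1.973e+04 rad/s.
Step 2 — Component impedances:
  R: Z = R = 107 Ω
  C: Z = 1/(jωC) = -j/(ω·C) = 0 - j0.6943 Ω
Step 3 — Series combination: Z_total = R + C = 107 - j0.6943 Ω = 107∠-0.4° Ω.
Step 4 — Source phasor: V = 5.31∠-60.0° V = 2.655 - j4.599 V.
Step 5 — Current: I = V / Z = 0.02509 - j0.04281 A = 0.04963∠-59.6° A.
Step 6 — Complex power: S = V·I* = 0.2635 - j0.00171 VA.
Step 7 — Real power: P = Re(S) = 0.2635 W.
Step 8 — Reactive power: Q = Im(S) = -0.00171 VAR.
Step 9 — Apparent power: |S| = 0.2635 VA.
Step 10 — Power factor: PF = P/|S| = 1 (leading).

(a) P = 0.2635 W  (b) Q = -0.00171 VAR  (c) S = 0.2635 VA  (d) PF = 1 (leading)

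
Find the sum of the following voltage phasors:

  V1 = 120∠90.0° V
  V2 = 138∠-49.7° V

Step 1 — Convert each phasor to rectangular form:
  V1 = 120·(cos(90.0°) + j·sin(90.0°)) = 0 + j120 V
  V2 = 138·(cos(-49.7°) + j·sin(-49.7°)) = 89.26 - j105.2 V
Step 2 — Sum components: V_total = 89.26 + j14.75 V.
Step 3 — Convert to polar: |V_total| = 90.47 V, ∠V_total = 9.4°.

V_total = 90.47∠9.4° V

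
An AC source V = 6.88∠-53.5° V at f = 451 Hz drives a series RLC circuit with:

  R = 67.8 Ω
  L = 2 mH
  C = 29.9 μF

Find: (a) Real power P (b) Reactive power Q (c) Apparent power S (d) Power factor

Step 1 — Angular frequency: ω = 2π·f = 2π·451 = 2834 rad/s.
Step 2 — Component impedances:
  R: Z = R = 67.8 Ω
  L: Z = jωL = j·2834·0.002 = 0 + j5.667 Ω
  C: Z = 1/(jωC) = -j/(ω·C) = 0 - j11.8 Ω
Step 3 — Series combination: Z_total = R + L + C = 67.8 - j6.135 Ω = 68.08∠-5.2° Ω.
Step 4 — Source phasor: V = 6.88∠-53.5° V = 4.092 - j5.531 V.
Step 5 — Current: I = V / Z = 0.06719 - j0.07549 A = 0.1011∠-48.3° A.
Step 6 — Complex power: S = V·I* = 0.6925 - j0.06266 VA.
Step 7 — Real power: P = Re(S) = 0.6925 W.
Step 8 — Reactive power: Q = Im(S) = -0.06266 VAR.
Step 9 — Apparent power: |S| = 0.6953 VA.
Step 10 — Power factor: PF = P/|S| = 0.9959 (leading).

(a) P = 0.6925 W  (b) Q = -0.06266 VAR  (c) S = 0.6953 VA  (d) PF = 0.9959 (leading)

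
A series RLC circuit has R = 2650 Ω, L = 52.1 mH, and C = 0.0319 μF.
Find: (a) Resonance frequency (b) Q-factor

Step 1 — Resonance condition Im(Z)=0 gives ω₀ = 1/√(LC).
Step 2 — ω₀ = 1/√(0.0521·3.19e-08) = 2.453e+04 rad/s.
Step 3 — f₀ = ω₀/(2π) = 3904 Hz.
Step 4 — Series Q: Q = ω₀L/R = 2.453e+04·0.0521/2650 = 0.4823.

(a) f₀ = 3904 Hz  (b) Q = 0.4823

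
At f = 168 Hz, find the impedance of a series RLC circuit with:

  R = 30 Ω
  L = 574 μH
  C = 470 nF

Step 1 — Angular frequency: ω = 2π·f = 2π·168 = 1056 rad/s.
Step 2 — Component impedances:
  R: Z = R = 30 Ω
  L: Z = jωL = j·1056·0.000574 = 0 + j0.6059 Ω
  C: Z = 1/(jωC) = -j/(ω·C) = 0 - j2016 Ω
Step 3 — Series combination: Z_total = R + L + C = 30 - j2015 Ω = 2015∠-89.1° Ω.

Z = 30 - j2015 Ω = 2015∠-89.1° Ω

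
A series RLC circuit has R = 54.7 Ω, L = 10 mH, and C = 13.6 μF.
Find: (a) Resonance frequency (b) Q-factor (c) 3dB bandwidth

Step 1 — Resonance: ω₀ = 1/√(LC) = 1/√(0.01·1.36e-05) = 2712 rad/s.
Step 2 — f₀ = ω₀/(2π) = 431.6 Hz.
Step 3 — Series Q: Q = ω₀L/R = 2712·0.01/54.7 = 0.4957.
Step 4 — Bandwidth: Δω = ω₀/Q = 5470 rad/s; BW = Δω/(2π) = 870.6 Hz.

(a) f₀ = 431.6 Hz  (b) Q = 0.4957  (c) BW = 870.6 Hz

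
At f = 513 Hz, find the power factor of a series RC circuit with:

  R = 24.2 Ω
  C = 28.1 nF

Step 1 — Angular frequency: ω = 2π·f = 2π·513 = 3223 rad/s.
Step 2 — Component impedances:
  R: Z = R = 24.2 Ω
  C: Z = 1/(jωC) = -j/(ω·C) = 0 - j1.104e+04 Ω
Step 3 — Series combination: Z_total = R + C = 24.2 - j1.104e+04 Ω = 1.104e+04∠-89.9° Ω.
Step 4 — Power factor: PF = cos(φ) = Re(Z)/|Z| = 24.2/1.104e+04 = 0.002192.
Step 5 — Type: Im(Z) = -1.104e+04 ⇒ leading (phase φ = -89.9°).

PF = 0.002192 (leading, φ = -89.9°)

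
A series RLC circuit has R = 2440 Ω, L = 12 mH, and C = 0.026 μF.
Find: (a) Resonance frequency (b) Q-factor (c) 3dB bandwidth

Step 1 — Resonance: ω₀ = 1/√(LC) = 1/√(0.012·2.6e-08) = 5.661e+04 rad/s.
Step 2 — f₀ = ω₀/(2π) = 9010 Hz.
Step 3 — Series Q: Q = ω₀L/R = 5.661e+04·0.012/2440 = 0.2784.
Step 4 — Bandwidth: Δω = ω₀/Q = 2.033e+05 rad/s; BW = Δω/(2π) = 3.236e+04 Hz.

(a) f₀ = 9010 Hz  (b) Q = 0.2784  (c) BW = 3.236e+04 Hz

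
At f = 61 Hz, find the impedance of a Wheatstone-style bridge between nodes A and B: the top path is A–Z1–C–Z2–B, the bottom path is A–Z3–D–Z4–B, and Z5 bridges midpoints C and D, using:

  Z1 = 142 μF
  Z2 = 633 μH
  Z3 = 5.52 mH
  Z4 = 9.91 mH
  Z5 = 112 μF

Step 1 — Angular frequency: ω = 2π·f = 2π·61 = 383.3 rad/s.
Step 2 — Component impedances:
  Z1: Z = 1/(jωC) = -j/(ω·C) = 0 - j18.37 Ω
  Z2: Z = jωL = j·383.3·0.000633 = 0 + j0.2426 Ω
  Z3: Z = jωL = j·383.3·0.00552 = 0 + j2.116 Ω
  Z4: Z = jωL = j·383.3·0.00991 = 0 + j3.798 Ω
  Z5: Z = 1/(jωC) = -j/(ω·C) = 0 - j23.3 Ω
Step 3 — Bridge requires nodal analysis (the Z5 bridge couples midpoints C and D, so the two paths cannot be reduced to a simple series/parallel combination). Setting node B to ground and injecting 1 A at node A, the 3-node admittance system at A, C, D solves to V_A = Z_AB = 0 + j10.62 Ω = 10.62∠90.0° Ω.

Z = 0 + j10.62 Ω = 10.62∠90.0° Ω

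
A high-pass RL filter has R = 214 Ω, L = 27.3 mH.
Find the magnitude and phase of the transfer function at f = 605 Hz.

Step 1 — Angular frequency: ω = 2π·605 = 3801 rad/s.
Step 2 — Transfer function: H(jω) = jωL/(R + jωL).
Step 3 — Numerator jωL = j·103.8; denominator R + jωL = 214 + j103.8.
Step 4 — H = 0.1904 + j0.3926.
Step 5 — Magnitude: |H| = 0.4363 (-7.2 dB); phase: φ = 64.1°.

|H| = 0.4363 (-7.2 dB), φ = 64.1°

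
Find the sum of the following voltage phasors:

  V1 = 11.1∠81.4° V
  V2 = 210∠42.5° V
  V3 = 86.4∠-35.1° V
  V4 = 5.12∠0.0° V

Step 1 — Convert each phasor to rectangular form:
  V1 = 11.1·(cos(81.4°) + j·sin(81.4°)) = 1.66 + j10.98 V
  V2 = 210·(cos(42.5°) + j·sin(42.5°)) = 154.8 + j141.9 V
  V3 = 86.4·(cos(-35.1°) + j·sin(-35.1°)) = 70.69 - j49.68 V
  V4 = 5.12·(cos(0.0°) + j·sin(0.0°)) = 5.12 V
Step 2 — Sum components: V_total = 232.3 + j103.2 V.
Step 3 — Convert to polar: |V_total| = 254.2 V, ∠V_total = 23.9°.

V_total = 254.2∠23.9° V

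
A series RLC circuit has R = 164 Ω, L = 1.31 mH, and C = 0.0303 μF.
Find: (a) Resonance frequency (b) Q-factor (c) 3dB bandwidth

Step 1 — Resonance: ω₀ = 1/√(LC) = 1/√(0.00131·3.03e-08) = 1.587e+05 rad/s.
Step 2 — f₀ = ω₀/(2π) = 2.526e+04 Hz.
Step 3 — Series Q: Q = ω₀L/R = 1.587e+05·0.00131/164 = 1.268.
Step 4 — Bandwidth: Δω = ω₀/Q = 1.252e+05 rad/s; BW = Δω/(2π) = 1.992e+04 Hz.

(a) f₀ = 2.526e+04 Hz  (b) Q = 1.268  (c) BW = 1.992e+04 Hz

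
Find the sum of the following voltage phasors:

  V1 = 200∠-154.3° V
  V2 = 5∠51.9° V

Step 1 — Convert each phasor to rectangular form:
  V1 = 200·(cos(-154.3°) + j·sin(-154.3°)) = -180.2 - j86.73 V
  V2 = 5·(cos(51.9°) + j·sin(51.9°)) = 3.085 + j3.935 V
Step 2 — Sum components: V_total = -177.1 - j82.8 V.
Step 3 — Convert to polar: |V_total| = 195.5 V, ∠V_total = -154.9°.

V_total = 195.5∠-154.9° V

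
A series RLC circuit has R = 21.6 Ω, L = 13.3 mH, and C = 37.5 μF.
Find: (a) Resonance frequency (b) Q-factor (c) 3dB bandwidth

Step 1 — Resonance condition Im(Z)=0 gives ω₀ = 1/√(LC).
Step 2 — ω₀ = 1/√(0.0133·3.75e-05) = 1416 rad/s.
Step 3 — f₀ = ω₀/(2π) = 225.4 Hz.
Step 4 — Series Q: Q = ω₀L/R = 1416·0.0133/21.6 = 0.8719.
Step 5 — 3dB bandwidth: Δω = ω₀/Q = 1624 rad/s; BW = Δω/(2π) = 258.5 Hz.

(a) f₀ = 225.4 Hz  (b) Q = 0.8719  (c) BW = 258.5 Hz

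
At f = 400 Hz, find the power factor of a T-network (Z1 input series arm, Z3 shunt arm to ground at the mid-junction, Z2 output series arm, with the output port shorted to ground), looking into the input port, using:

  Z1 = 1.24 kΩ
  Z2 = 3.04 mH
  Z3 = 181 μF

Step 1 — Angular frequency: ω = 2π·f = 2π·400 = 2513 rad/s.
Step 2 — Component impedances:
  Z1: Z = R = 1240 Ω
  Z2: Z = jωL = j·2513·0.00304 = 0 + j7.64 Ω
  Z3: Z = 1/(jωC) = -j/(ω·C) = 0 - j2.198 Ω
Step 3 — With the output port shorted to ground, the output series arm Z2 runs from the junction to ground; the shunt arm Z3 also runs from the junction to ground. They appear in parallel: Z3 || Z2 = 0 - j3.086 Ω.
Step 4 — Series with input arm Z1: Z_in = Z1 + (Z3 || Z2) = 1240 - j3.086 Ω = 1240∠-0.1° Ω.
Step 5 — Power factor: PF = cos(φ) = Re(Z)/|Z| = 1240/1240 = 1.
Step 6 — Type: Im(Z) = -3.086 ⇒ leading (phase φ = -0.1°).

PF = 1 (leading, φ = -0.1°)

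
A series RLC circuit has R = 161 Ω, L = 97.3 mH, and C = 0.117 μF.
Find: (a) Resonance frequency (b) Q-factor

Step 1 — Resonance condition Im(Z)=0 gives ω₀ = 1/√(LC).
Step 2 — ω₀ = 1/√(0.0973·1.17e-07) = 9372 rad/s.
Step 3 — f₀ = ω₀/(2π) = 1492 Hz.
Step 4 — Series Q: Q = ω₀L/R = 9372·0.0973/161 = 5.664.

(a) f₀ = 1492 Hz  (b) Q = 5.664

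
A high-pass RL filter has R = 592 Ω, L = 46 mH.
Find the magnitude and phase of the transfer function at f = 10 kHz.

Step 1 — Angular frequency: ω = 2π·1e+04 = 6.283e+04 rad/s.
Step 2 — Transfer function: H(jω) = jωL/(R + jωL).
Step 3 — Numerator jωL = j·2890; denominator R + jωL = 592 + j2890.
Step 4 — H = 0.9597 + j0.1966.
Step 5 — Magnitude: |H| = 0.9797 (-0.2 dB); phase: φ = 11.6°.

|H| = 0.9797 (-0.2 dB), φ = 11.6°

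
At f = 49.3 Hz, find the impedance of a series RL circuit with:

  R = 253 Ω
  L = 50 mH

Step 1 — Angular frequency: ω = 2π·f = 2π·49.3 = 309.8 rad/s.
Step 2 — Component impedances:
  R: Z = R = 253 Ω
  L: Z = jωL = j·309.8·0.05 = 0 + j15.49 Ω
Step 3 — Series combination: Z_total = R + L = 253 + j15.49 Ω = 253.5∠3.5° Ω.

Z = 253 + j15.49 Ω = 253.5∠3.5° Ω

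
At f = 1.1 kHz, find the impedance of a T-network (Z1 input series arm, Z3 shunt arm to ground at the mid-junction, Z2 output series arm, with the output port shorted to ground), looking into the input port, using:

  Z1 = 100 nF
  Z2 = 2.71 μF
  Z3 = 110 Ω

Step 1 — Angular frequency: ω = 2π·f = 2π·1100 = 6912 rad/s.
Step 2 — Component impedances:
  Z1: Z = 1/(jωC) = -j/(ω·C) = 0 - j1447 Ω
  Z2: Z = 1/(jωC) = -j/(ω·C) = 0 - j53.39 Ω
  Z3: Z = R = 110 Ω
Step 3 — With the output port shorted to ground, the output series arm Z2 runs from the junction to ground; the shunt arm Z3 also runs from the junction to ground. They appear in parallel: Z3 || Z2 = 20.97 - j43.21 Ω.
Step 4 — Series with input arm Z1: Z_in = Z1 + (Z3 || Z2) = 20.97 - j1490 Ω = 1490∠-89.2° Ω.

Z = 20.97 - j1490 Ω = 1490∠-89.2° Ω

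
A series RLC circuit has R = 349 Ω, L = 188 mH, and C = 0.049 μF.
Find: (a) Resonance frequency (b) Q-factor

Step 1 — Resonance condition Im(Z)=0 gives ω₀ = 1/√(LC).
Step 2 — ω₀ = 1/√(0.188·4.9e-08) = 1.042e+04 rad/s.
Step 3 — f₀ = ω₀/(2π) = 1658 Hz.
Step 4 — Series Q: Q = ω₀L/R = 1.042e+04·0.188/349 = 5.612.

(a) f₀ = 1658 Hz  (b) Q = 5.612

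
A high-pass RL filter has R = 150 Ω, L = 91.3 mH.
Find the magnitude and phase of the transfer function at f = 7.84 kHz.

Step 1 — Angular frequency: ω = 2π·7840 = 4.926e+04 rad/s.
Step 2 — Transfer function: H(jω) = jωL/(R + jωL).
Step 3 — Numerator jωL = j·4497; denominator R + jωL = 150 + j4497.
Step 4 — H = 0.9989 + j0.03332.
Step 5 — Magnitude: |H| = 0.9994 (-0.0 dB); phase: φ = 1.9°.

|H| = 0.9994 (-0.0 dB), φ = 1.9°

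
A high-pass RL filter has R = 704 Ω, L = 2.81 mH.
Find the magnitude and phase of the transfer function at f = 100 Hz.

Step 1 — Angular frequency: ω = 2π·100 = 628.3 rad/s.
Step 2 — Transfer function: H(jω) = jωL/(R + jωL).
Step 3 — Numerator jωL = j·1.766; denominator R + jωL = 704 + j1.766.
Step 4 — H = 6.29e-06 + j0.002508.
Step 5 — Magnitude: |H| = 0.002508 (-52.0 dB); phase: φ = 89.9°.

|H| = 0.002508 (-52.0 dB), φ = 89.9°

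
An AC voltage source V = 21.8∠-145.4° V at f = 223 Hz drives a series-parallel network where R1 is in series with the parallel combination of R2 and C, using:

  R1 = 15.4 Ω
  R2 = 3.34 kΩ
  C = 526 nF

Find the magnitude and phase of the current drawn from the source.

Step 1 — Angular frequency: ω = 2π·f = 2π·223 = 1401 rad/s.
Step 2 — Component impedances:
  R1: Z = R = 15.4 Ω
  R2: Z = R = 3340 Ω
  C: Z = 1/(jωC) = -j/(ω·C) = 0 - j1357 Ω
Step 3 — Parallel branch: R2 || C = 1/(1/R2 + 1/C) = 473.1 - j1165 Ω.
Step 4 — Series with R1: Z_total = R1 + (R2 || C) = 488.5 - j1165 Ω = 1263∠-67.2° Ω.
Step 5 — Source phasor: V = 21.8∠-145.4° V = -17.94 - j12.38 V.
Step 6 — Ohm's law: I = V / Z_total = (-17.94 - j12.38) / (488.5 - j1165) = 0.003543 - j0.01689 A.
Step 7 — Convert to polar: |I| = 0.01726 A, ∠I = -78.2°.

I = 0.01726∠-78.2° A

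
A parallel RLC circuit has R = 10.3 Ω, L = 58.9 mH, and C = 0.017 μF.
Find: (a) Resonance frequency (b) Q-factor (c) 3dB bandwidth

Step 1 — Resonance: ω₀ = 1/√(LC) = 1/√(0.0589·1.7e-08) = 3.16e+04 rad/s.
Step 2 — f₀ = ω₀/(2π) = 5030 Hz.
Step 3 — Parallel Q: Q = R/(ω₀L) = 10.3/(3.16e+04·0.0589) = 0.005534.
Step 4 — Bandwidth: Δω = ω₀/Q = 5.711e+06 rad/s; BW = Δω/(2π) = 9.089e+05 Hz.

(a) f₀ = 5030 Hz  (b) Q = 0.005534  (c) BW = 9.089e+05 Hz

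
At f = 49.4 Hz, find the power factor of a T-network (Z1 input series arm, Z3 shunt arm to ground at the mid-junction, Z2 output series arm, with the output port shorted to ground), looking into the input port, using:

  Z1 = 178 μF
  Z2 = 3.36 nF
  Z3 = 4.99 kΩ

Step 1 — Angular frequency: ω = 2π·f = 2π·49.4 = 310.4 rad/s.
Step 2 — Component impedances:
  Z1: Z = 1/(jωC) = -j/(ω·C) = 0 - j18.1 Ω
  Z2: Z = 1/(jωC) = -j/(ω·C) = 0 - j9.589e+05 Ω
  Z3: Z = R = 4990 Ω
Step 3 — With the output port shorted to ground, the output series arm Z2 runs from the junction to ground; the shunt arm Z3 also runs from the junction to ground. They appear in parallel: Z3 || Z2 = 4990 - j25.97 Ω.
Step 4 — Series with input arm Z1: Z_in = Z1 + (Z3 || Z2) = 4990 - j44.07 Ω = 4990∠-0.5° Ω.
Step 5 — Power factor: PF = cos(φ) = Re(Z)/|Z| = 4990/4990 = 1.
Step 6 — Type: Im(Z) = -44.07 ⇒ leading (phase φ = -0.5°).

PF = 1 (leading, φ = -0.5°)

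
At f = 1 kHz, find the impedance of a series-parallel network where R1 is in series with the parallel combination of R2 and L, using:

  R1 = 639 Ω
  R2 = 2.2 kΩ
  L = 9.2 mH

Step 1 — Angular frequency: ω = 2π·f = 2π·1000 = 6283 rad/s.
Step 2 — Component impedances:
  R1: Z = R = 639 Ω
  R2: Z = R = 2200 Ω
  L: Z = jωL = j·6283·0.0092 = 0 + j57.81 Ω
Step 3 — Parallel branch: R2 || L = 1/(1/R2 + 1/L) = 1.518 + j57.77 Ω.
Step 4 — Series with R1: Z_total = R1 + (R2 || L) = 640.5 + j57.77 Ω = 643.1∠5.2° Ω.

Z = 640.5 + j57.77 Ω = 643.1∠5.2° Ω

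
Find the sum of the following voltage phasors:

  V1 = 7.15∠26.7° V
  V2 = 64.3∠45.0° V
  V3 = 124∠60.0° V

Step 1 — Convert each phasor to rectangular form:
  V1 = 7.15·(cos(26.7°) + j·sin(26.7°)) = 6.388 + j3.213 V
  V2 = 64.3·(cos(45.0°) + j·sin(45.0°)) = 45.47 + j45.47 V
  V3 = 124·(cos(60.0°) + j·sin(60.0°)) = 62 + j107.4 V
Step 2 — Sum components: V_total = 113.9 + j156.1 V.
Step 3 — Convert to polar: |V_total| = 193.2 V, ∠V_total = 53.9°.

V_total = 193.2∠53.9° V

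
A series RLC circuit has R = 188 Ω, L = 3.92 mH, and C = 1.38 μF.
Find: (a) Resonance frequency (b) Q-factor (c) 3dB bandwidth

Step 1 — Resonance: ω₀ = 1/√(LC) = 1/√(0.00392·1.38e-06) = 1.36e+04 rad/s.
Step 2 — f₀ = ω₀/(2π) = 2164 Hz.
Step 3 — Series Q: Q = ω₀L/R = 1.36e+04·0.00392/188 = 0.2835.
Step 4 — Bandwidth: Δω = ω₀/Q = 4.796e+04 rad/s; BW = Δω/(2π) = 7633 Hz.

(a) f₀ = 2164 Hz  (b) Q = 0.2835  (c) BW = 7633 Hz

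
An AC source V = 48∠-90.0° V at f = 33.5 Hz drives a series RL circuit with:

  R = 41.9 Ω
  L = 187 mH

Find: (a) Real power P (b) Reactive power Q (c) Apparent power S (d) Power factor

Step 1 — Angular frequency: ω = 2π·f = 2π·33.5 = 210.5 rad/s.
Step 2 — Component impedances:
  R: Z = R = 41.9 Ω
  L: Z = jωL = j·210.5·0.187 = 0 + j39.36 Ω
Step 3 — Series combination: Z_total = R + L = 41.9 + j39.36 Ω = 57.49∠43.2° Ω.
Step 4 — Source phasor: V = 48∠-90.0° V = 0 - j48 V.
Step 5 — Current: I = V / Z = -0.5717 - j0.6086 A = 0.835∠-133.2° A.
Step 6 — Complex power: S = V·I* = 29.21 + j27.44 VA.
Step 7 — Real power: P = Re(S) = 29.21 W.
Step 8 — Reactive power: Q = Im(S) = 27.44 VAR.
Step 9 — Apparent power: |S| = 40.08 VA.
Step 10 — Power factor: PF = P/|S| = 0.7288 (lagging).

(a) P = 29.21 W  (b) Q = 27.44 VAR  (c) S = 40.08 VA  (d) PF = 0.7288 (lagging)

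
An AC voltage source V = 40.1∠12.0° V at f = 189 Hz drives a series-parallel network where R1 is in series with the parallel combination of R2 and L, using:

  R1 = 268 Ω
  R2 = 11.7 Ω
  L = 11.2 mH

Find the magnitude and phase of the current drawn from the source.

Step 1 — Angular frequency: ω = 2π·f = 2π·189 = 1188 rad/s.
Step 2 — Component impedances:
  R1: Z = R = 268 Ω
  R2: Z = R = 11.7 Ω
  L: Z = jωL = j·1188·0.0112 = 0 + j13.3 Ω
Step 3 — Parallel branch: R2 || L = 1/(1/R2 + 1/L) = 6.596 + j5.802 Ω.
Step 4 — Series with R1: Z_total = R1 + (R2 || L) = 274.6 + j5.802 Ω = 274.7∠1.2° Ω.
Step 5 — Source phasor: V = 40.1∠12.0° V = 39.22 + j8.337 V.
Step 6 — Ohm's law: I = V / Z_total = (39.22 + j8.337) / (274.6 + j5.802) = 0.1434 + j0.02733 A.
Step 7 — Convert to polar: |I| = 0.146 A, ∠I = 10.8°.

I = 0.146∠10.8° A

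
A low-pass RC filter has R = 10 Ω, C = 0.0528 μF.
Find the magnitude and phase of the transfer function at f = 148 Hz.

Step 1 — Angular frequency: ω = 2π·148 = 929.9 rad/s.
Step 2 — Transfer function: H(jω) = 1/(1 + jωRC).
Step 3 — Denominator: 1 + jωRC = 1 + j·929.9·10·5.28e-08 = 1 + j0.000491.
Step 4 — H = 1 - j0.000491.
Step 5 — Magnitude: |H| = 1 (-0.0 dB); phase: φ = -0.0°.

|H| = 1 (-0.0 dB), φ = -0.0°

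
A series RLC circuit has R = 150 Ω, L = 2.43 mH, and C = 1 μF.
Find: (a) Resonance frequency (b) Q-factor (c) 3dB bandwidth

Step 1 — Resonance condition Im(Z)=0 gives ω₀ = 1/√(LC).
Step 2 — ω₀ = 1/√(0.00243·1e-06) = 2.029e+04 rad/s.
Step 3 — f₀ = ω₀/(2π) = 3229 Hz.
Step 4 — Series Q: Q = ω₀L/R = 2.029e+04·0.00243/150 = 0.3286.
Step 5 — 3dB bandwidth: Δω = ω₀/Q = 6.173e+04 rad/s; BW = Δω/(2π) = 9824 Hz.

(a) f₀ = 3229 Hz  (b) Q = 0.3286  (c) BW = 9824 Hz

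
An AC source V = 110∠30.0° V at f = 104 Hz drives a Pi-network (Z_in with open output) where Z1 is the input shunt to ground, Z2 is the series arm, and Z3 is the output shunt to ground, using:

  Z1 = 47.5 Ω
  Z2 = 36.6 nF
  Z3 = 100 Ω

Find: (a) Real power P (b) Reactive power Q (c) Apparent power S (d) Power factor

Step 1 — Angular frequency: ω = 2π·f = 2π·104 = 653.5 rad/s.
Step 2 — Component impedances:
  Z1: Z = R = 47.5 Ω
  Z2: Z = 1/(jωC) = -j/(ω·C) = 0 - j4.181e+04 Ω
  Z3: Z = R = 100 Ω
Step 3 — With open output, the series arm Z2 and the output shunt Z3 appear in series to ground: Z2 + Z3 = 100 - j4.181e+04 Ω.
Step 4 — Parallel with input shunt Z1: Z_in = Z1 || (Z2 + Z3) = 47.5 - j0.05396 Ω = 47.5∠-0.1° Ω.
Step 5 — Source phasor: V = 110∠30.0° V = 95.26 + j55 V.
Step 6 — Current: I = V / Z = 2.004 + j1.16 A = 2.316∠30.1° A.
Step 7 — Complex power: S = V·I* = 254.7 - j0.2894 VA.
Step 8 — Real power: P = Re(S) = 254.7 W.
Step 9 — Reactive power: Q = Im(S) = -0.2894 VAR.
Step 10 — Apparent power: |S| = 254.7 VA.
Step 11 — Power factor: PF = P/|S| = 1 (leading).

(a) P = 254.7 W  (b) Q = -0.2894 VAR  (c) S = 254.7 VA  (d) PF = 1 (leading)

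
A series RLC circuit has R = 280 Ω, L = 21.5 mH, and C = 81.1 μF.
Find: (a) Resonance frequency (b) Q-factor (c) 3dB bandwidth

Step 1 — Resonance: ω₀ = 1/√(LC) = 1/√(0.0215·8.11e-05) = 757.3 rad/s.
Step 2 — f₀ = ω₀/(2π) = 120.5 Hz.
Step 3 — Series Q: Q = ω₀L/R = 757.3·0.0215/280 = 0.05815.
Step 4 — Bandwidth: Δω = ω₀/Q = 1.302e+04 rad/s; BW = Δω/(2π) = 2073 Hz.

(a) f₀ = 120.5 Hz  (b) Q = 0.05815  (c) BW = 2073 Hz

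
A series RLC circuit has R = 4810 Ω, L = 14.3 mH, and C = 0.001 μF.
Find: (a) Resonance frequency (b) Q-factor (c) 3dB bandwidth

Step 1 — Resonance condition Im(Z)=0 gives ω₀ = 1/√(LC).
Step 2 — ω₀ = 1/√(0.0143·1e-09) = 2.644e+05 rad/s.
Step 3 — f₀ = ω₀/(2π) = 4.209e+04 Hz.
Step 4 — Series Q: Q = ω₀L/R = 2.644e+05·0.0143/4810 = 0.7862.
Step 5 — 3dB bandwidth: Δω = ω₀/Q = 3.364e+05 rad/s; BW = Δω/(2π) = 5.353e+04 Hz.

(a) f₀ = 4.209e+04 Hz  (b) Q = 0.7862  (c) BW = 5.353e+04 Hz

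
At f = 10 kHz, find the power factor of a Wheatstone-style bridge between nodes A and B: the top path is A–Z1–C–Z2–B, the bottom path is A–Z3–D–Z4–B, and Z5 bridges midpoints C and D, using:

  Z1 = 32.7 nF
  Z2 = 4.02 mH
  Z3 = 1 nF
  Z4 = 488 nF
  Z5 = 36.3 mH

Step 1 — Angular frequency: ω = 2π·f = 2π·1e+04 = 6.283e+04 rad/s.
Step 2 — Component impedances:
  Z1: Z = 1/(jωC) = -j/(ω·C) = 0 - j486.7 Ω
  Z2: Z = jωL = j·6.283e+04·0.00402 = 0 + j252.6 Ω
  Z3: Z = 1/(jωC) = -j/(ω·C) = 0 - j1.592e+04 Ω
  Z4: Z = 1/(jωC) = -j/(ω·C) = 0 - j32.61 Ω
  Z5: Z = jωL = j·6.283e+04·0.0363 = 0 + j2281 Ω
Step 3 — Bridge requires nodal analysis (the Z5 bridge couples midpoints C and D, so the two paths cannot be reduced to a simple series/parallel combination). Setting node B to ground and injecting 1 A at node A, the 3-node admittance system at A, C, D solves to V_A = Z_AB = 0 - j255.6 Ω = 255.6∠-90.0° Ω.
Step 4 — Power factor: PF = cos(φ) = Re(Z)/|Z| = 0/255.6 = 0.
Step 5 — Type: Im(Z) = -255.6 ⇒ leading (phase φ = -90.0°).

PF = 0 (leading, φ = -90.0°)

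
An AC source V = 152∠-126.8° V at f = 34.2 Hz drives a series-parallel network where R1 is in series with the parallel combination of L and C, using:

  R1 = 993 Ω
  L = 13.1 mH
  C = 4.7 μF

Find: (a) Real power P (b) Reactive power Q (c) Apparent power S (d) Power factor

Step 1 — Angular frequency: ω = 2π·f = 2π·34.2 = 214.9 rad/s.
Step 2 — Component impedances:
  R1: Z = R = 993 Ω
  L: Z = jωL = j·214.9·0.0131 = 0 + j2.815 Ω
  C: Z = 1/(jωC) = -j/(ω·C) = 0 - j990.1 Ω
Step 3 — Parallel branch: L || C = 1/(1/L + 1/C) = 0 + j2.823 Ω.
Step 4 — Series with R1: Z_total = R1 + (L || C) = 993 + j2.823 Ω = 993∠0.2° Ω.
Step 5 — Source phasor: V = 152∠-126.8° V = -91.05 - j121.7 V.
Step 6 — Current: I = V / Z = -0.09204 - j0.1223 A = 0.1531∠-127.0° A.
Step 7 — Complex power: S = V·I* = 23.27 + j0.06615 VA.
Step 8 — Real power: P = Re(S) = 23.27 W.
Step 9 — Reactive power: Q = Im(S) = 0.06615 VAR.
Step 10 — Apparent power: |S| = 23.27 VA.
Step 11 — Power factor: PF = P/|S| = 1 (lagging).

(a) P = 23.27 W  (b) Q = 0.06615 VAR  (c) S = 23.27 VA  (d) PF = 1 (lagging)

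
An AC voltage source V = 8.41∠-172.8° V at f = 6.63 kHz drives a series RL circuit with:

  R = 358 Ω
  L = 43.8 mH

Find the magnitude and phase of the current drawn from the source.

Step 1 — Angular frequency: ω = 2π·f = 2π·6630 = 4.166e+04 rad/s.
Step 2 — Component impedances:
  R: Z = R = 358 Ω
  L: Z = jωL = j·4.166e+04·0.0438 = 0 + j1825 Ω
Step 3 — Series combination: Z_total = R + L = 358 + j1825 Ω = 1859∠78.9° Ω.
Step 4 — Source phasor: V = 8.41∠-172.8° V = -8.344 - j1.054 V.
Step 5 — Ohm's law: I = V / Z_total = (-8.344 - j1.054) / (358 + j1825) = -0.00142 + j0.004294 A.
Step 6 — Convert to polar: |I| = 0.004523 A, ∠I = 108.3°.

I = 0.004523∠108.3° A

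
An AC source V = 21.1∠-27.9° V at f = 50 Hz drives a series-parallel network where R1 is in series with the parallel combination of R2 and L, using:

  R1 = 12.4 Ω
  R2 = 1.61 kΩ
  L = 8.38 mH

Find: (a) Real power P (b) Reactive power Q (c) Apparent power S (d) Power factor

Step 1 — Angular frequency: ω = 2π·f = 2π·50 = 314.2 rad/s.
Step 2 — Component impedances:
  R1: Z = R = 12.4 Ω
  R2: Z = R = 1610 Ω
  L: Z = jωL = j·314.2·0.00838 = 0 + j2.633 Ω
Step 3 — Parallel branch: R2 || L = 1/(1/R2 + 1/L) = 0.004305 + j2.633 Ω.
Step 4 — Series with R1: Z_total = R1 + (R2 || L) = 12.4 + j2.633 Ω = 12.68∠12.0° Ω.
Step 5 — Source phasor: V = 21.1∠-27.9° V = 18.65 - j9.873 V.
Step 6 — Current: I = V / Z = 1.277 - j1.067 A = 1.664∠-39.9° A.
Step 7 — Complex power: S = V·I* = 34.34 + j7.289 VA.
Step 8 — Real power: P = Re(S) = 34.34 W.
Step 9 — Reactive power: Q = Im(S) = 7.289 VAR.
Step 10 — Apparent power: |S| = 35.11 VA.
Step 11 — Power factor: PF = P/|S| = 0.9782 (lagging).

(a) P = 34.34 W  (b) Q = 7.289 VAR  (c) S = 35.11 VA  (d) PF = 0.9782 (lagging)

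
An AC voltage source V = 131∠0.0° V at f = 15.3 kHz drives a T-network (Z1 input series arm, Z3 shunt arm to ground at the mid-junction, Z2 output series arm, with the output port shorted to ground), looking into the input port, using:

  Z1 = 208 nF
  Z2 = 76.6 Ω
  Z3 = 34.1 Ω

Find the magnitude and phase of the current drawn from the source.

Step 1 — Angular frequency: ω = 2π·f = 2π·1.53e+04 = 9.613e+04 rad/s.
Step 2 — Component impedances:
  Z1: Z = 1/(jωC) = -j/(ω·C) = 0 - j50.01 Ω
  Z2: Z = R = 76.6 Ω
  Z3: Z = R = 34.1 Ω
Step 3 — With the output port shorted to ground, the output series arm Z2 runs from the junction to ground; the shunt arm Z3 also runs from the junction to ground. They appear in parallel: Z3 || Z2 = 23.6 Ω.
Step 4 — Series with input arm Z1: Z_in = Z1 + (Z3 || Z2) = 23.6 - j50.01 Ω = 55.3∠-64.7° Ω.
Step 5 — Source phasor: V = 131∠0.0° V = 131 V.
Step 6 — Ohm's law: I = V / Z_total = (131) / (23.6 - j50.01) = 1.011 + j2.142 A.
Step 7 — Convert to polar: |I| = 2.369 A, ∠I = 64.7°.

I = 2.369∠64.7° A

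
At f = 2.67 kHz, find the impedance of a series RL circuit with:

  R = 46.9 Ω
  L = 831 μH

Step 1 — Angular frequency: ω = 2π·f = 2π·2670 = 1.678e+04 rad/s.
Step 2 — Component impedances:
  R: Z = R = 46.9 Ω
  L: Z = jωL = j·1.678e+04·0.000831 = 0 + j13.94 Ω
Step 3 — Series combination: Z_total = R + L = 46.9 + j13.94 Ω = 48.93∠16.6° Ω.

Z = 46.9 + j13.94 Ω = 48.93∠16.6° Ω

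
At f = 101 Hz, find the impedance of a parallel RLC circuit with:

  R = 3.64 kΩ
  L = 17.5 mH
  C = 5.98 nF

Step 1 — Angular frequency: ω = 2π·f = 2π·101 = 634.6 rad/s.
Step 2 — Component impedances:
  R: Z = R = 3640 Ω
  L: Z = jωL = j·634.6·0.0175 = 0 + j11.11 Ω
  C: Z = 1/(jωC) = -j/(ω·C) = 0 - j2.635e+05 Ω
Step 3 — Parallel combination: 1/Z_total = 1/R + 1/L + 1/C; Z_total = 0.03389 + j11.11 Ω = 11.11∠89.8° Ω.

Z = 0.03389 + j11.11 Ω = 11.11∠89.8° Ω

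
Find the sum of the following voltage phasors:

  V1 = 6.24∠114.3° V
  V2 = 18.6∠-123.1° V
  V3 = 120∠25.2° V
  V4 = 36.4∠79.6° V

Step 1 — Convert each phasor to rectangular form:
  V1 = 6.24·(cos(114.3°) + j·sin(114.3°)) = -2.568 + j5.687 V
  V2 = 18.6·(cos(-123.1°) + j·sin(-123.1°)) = -10.16 - j15.58 V
  V3 = 120·(cos(25.2°) + j·sin(25.2°)) = 108.6 + j51.09 V
  V4 = 36.4·(cos(79.6°) + j·sin(79.6°)) = 6.571 + j35.8 V
Step 2 — Sum components: V_total = 102.4 + j77 V.
Step 3 — Convert to polar: |V_total| = 128.1 V, ∠V_total = 36.9°.

V_total = 128.1∠36.9° V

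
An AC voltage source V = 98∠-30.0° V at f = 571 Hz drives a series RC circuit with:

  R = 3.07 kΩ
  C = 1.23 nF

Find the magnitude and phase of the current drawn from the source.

Step 1 — Angular frequency: ω = 2π·f = 2π·571 = 3588 rad/s.
Step 2 — Component impedances:
  R: Z = R = 3070 Ω
  C: Z = 1/(jωC) = -j/(ω·C) = 0 - j2.266e+05 Ω
Step 3 — Series combination: Z_total = R + C = 3070 - j2.266e+05 Ω = 2.266e+05∠-89.2° Ω.
Step 4 — Source phasor: V = 98∠-30.0° V = 84.87 - j49 V.
Step 5 — Ohm's law: I = V / Z_total = (84.87 - j49) / (3070 - j2.266e+05) = 0.0002213 + j0.0003715 A.
Step 6 — Convert to polar: |I| = 0.0004324 A, ∠I = 59.2°.

I = 0.0004324∠59.2° A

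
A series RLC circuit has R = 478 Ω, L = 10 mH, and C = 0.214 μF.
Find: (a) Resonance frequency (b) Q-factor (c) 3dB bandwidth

Step 1 — Resonance: ω₀ = 1/√(LC) = 1/√(0.01·2.14e-07) = 2.162e+04 rad/s.
Step 2 — f₀ = ω₀/(2π) = 3440 Hz.
Step 3 — Series Q: Q = ω₀L/R = 2.162e+04·0.01/478 = 0.4522.
Step 4 — Bandwidth: Δω = ω₀/Q = 4.78e+04 rad/s; BW = Δω/(2π) = 7608 Hz.

(a) f₀ = 3440 Hz  (b) Q = 0.4522  (c) BW = 7608 Hz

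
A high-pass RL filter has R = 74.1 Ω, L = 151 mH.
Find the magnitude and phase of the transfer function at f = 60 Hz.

Step 1 — Angular frequency: ω = 2π·60 = 377 rad/s.
Step 2 — Transfer function: H(jω) = jωL/(R + jωL).
Step 3 — Numerator jωL = j·56.93; denominator R + jωL = 74.1 + j56.93.
Step 4 — H = 0.3711 + j0.4831.
Step 5 — Magnitude: |H| = 0.6092 (-4.3 dB); phase: φ = 52.5°.

|H| = 0.6092 (-4.3 dB), φ = 52.5°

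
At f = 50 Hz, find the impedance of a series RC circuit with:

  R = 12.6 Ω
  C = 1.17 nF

Step 1 — Angular frequency: ω = 2π·f = 2π·50 = 314.2 rad/s.
Step 2 — Component impedances:
  R: Z = R = 12.6 Ω
  C: Z = 1/(jωC) = -j/(ω·C) = 0 - j2.721e+06 Ω
Step 3 — Series combination: Z_total = R + C = 12.6 - j2.721e+06 Ω = 2.721e+06∠-90.0° Ω.

Z = 12.6 - j2.721e+06 Ω = 2.721e+06∠-90.0° Ω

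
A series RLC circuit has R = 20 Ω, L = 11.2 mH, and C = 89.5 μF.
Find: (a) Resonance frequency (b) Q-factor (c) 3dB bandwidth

Step 1 — Resonance: ω₀ = 1/√(LC) = 1/√(0.0112·8.95e-05) = 998.8 rad/s.
Step 2 — f₀ = ω₀/(2π) = 159 Hz.
Step 3 — Series Q: Q = ω₀L/R = 998.8·0.0112/20 = 0.5593.
Step 4 — Bandwidth: Δω = ω₀/Q = 1786 rad/s; BW = Δω/(2π) = 284.2 Hz.

(a) f₀ = 159 Hz  (b) Q = 0.5593  (c) BW = 284.2 Hz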